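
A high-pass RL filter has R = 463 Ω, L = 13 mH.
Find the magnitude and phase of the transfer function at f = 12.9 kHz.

Step 1 — Angular frequency: ω = 2π·1.29e+04 = 8.105e+04 rad/s.
Step 2 — Transfer function: H(jω) = jωL/(R + jωL).
Step 3 — Numerator jωL = j·1054; denominator R + jωL = 463 + j1054.
Step 4 — H = 0.8382 + j0.3683.
Step 5 — Magnitude: |H| = 0.9155 (-0.8 dB); phase: φ = 23.7°.

|H| = 0.9155 (-0.8 dB), φ = 23.7°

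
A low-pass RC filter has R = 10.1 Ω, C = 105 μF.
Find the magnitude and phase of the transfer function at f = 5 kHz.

Step 1 — Angular frequency: ω = 2π·5000 = 3.142e+04 rad/s.
Step 2 — Transfer function: H(jω) = 1/(1 + jωRC).
Step 3 — Denominator: 1 + jωRC = 1 + j·3.142e+04·10.1·0.000105 = 1 + j33.32.
Step 4 — H = 0.0009001 - j0.02999.
Step 5 — Magnitude: |H| = 0.03 (-30.5 dB); phase: φ = -88.3°.

|H| = 0.03 (-30.5 dB), φ = -88.3°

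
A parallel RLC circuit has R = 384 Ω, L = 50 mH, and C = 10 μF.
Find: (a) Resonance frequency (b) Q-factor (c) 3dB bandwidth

Step 1 — Resonance: ω₀ = 1/√(LC) = 1/√(0.05·1e-05) = 1414 rad/s.
Step 2 — f₀ = ω₀/(2π) = 225.1 Hz.
Step 3 — Parallel Q: Q = R/(ω₀L) = 384/(1414·0.05) = 5.431.
Step 4 — Bandwidth: Δω = ω₀/Q = 260.4 rad/s; BW = Δω/(2π) = 41.45 Hz.

(a) f₀ = 225.1 Hz  (b) Q = 5.431  (c) BW = 41.45 Hz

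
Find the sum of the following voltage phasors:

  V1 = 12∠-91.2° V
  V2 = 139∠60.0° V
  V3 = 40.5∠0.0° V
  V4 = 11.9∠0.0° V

Step 1 — Convert each phasor to rectangular form:
  V1 = 12·(cos(-91.2°) + j·sin(-91.2°)) = -0.2513 - j12 V
  V2 = 139·(cos(60.0°) + j·sin(60.0°)) = 69.5 + j120.4 V
  V3 = 40.5·(cos(0.0°) + j·sin(0.0°)) = 40.5 V
  V4 = 11.9·(cos(0.0°) + j·sin(0.0°)) = 11.9 V
Step 2 — Sum components: V_total = 121.6 + j108.4 V.
Step 3 — Convert to polar: |V_total| = 162.9 V, ∠V_total = 41.7°.

V_total = 162.9∠41.7° V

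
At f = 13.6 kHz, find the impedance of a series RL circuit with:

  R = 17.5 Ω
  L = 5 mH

Step 1 — Angular frequency: ω = 2π·f = 2π·1.36e+04 = 8.545e+04 rad/s.
Step 2 — Component impedances:
  R: Z = R = 17.5 Ω
  L: Z = jωL = j·8.545e+04·0.005 = 0 + j427.3 Ω
Step 3 — Series combination: Z_total = R + L = 17.5 + j427.3 Ω = 427.6∠87.7° Ω.

Z = 17.5 + j427.3 Ω = 427.6∠87.7° Ω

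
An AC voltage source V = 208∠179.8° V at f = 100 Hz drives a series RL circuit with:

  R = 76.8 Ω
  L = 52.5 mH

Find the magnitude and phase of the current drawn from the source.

Step 1 — Angular frequency: ω = 2π·f = 2π·100 = 628.3 rad/s.
Step 2 — Component impedances:
  R: Z = R = 76.8 Ω
  L: Z = jωL = j·628.3·0.0525 = 0 + j32.99 Ω
Step 3 — Series combination: Z_total = R + L = 76.8 + j32.99 Ω = 83.58∠23.2° Ω.
Step 4 — Source phasor: V = 208∠179.8° V = -208 + j0.7261 V.
Step 5 — Ohm's law: I = V / Z_total = (-208 + j0.7261) / (76.8 + j32.99) = -2.283 + j0.9901 A.
Step 6 — Convert to polar: |I| = 2.489 A, ∠I = 156.6°.

I = 2.489∠156.6° A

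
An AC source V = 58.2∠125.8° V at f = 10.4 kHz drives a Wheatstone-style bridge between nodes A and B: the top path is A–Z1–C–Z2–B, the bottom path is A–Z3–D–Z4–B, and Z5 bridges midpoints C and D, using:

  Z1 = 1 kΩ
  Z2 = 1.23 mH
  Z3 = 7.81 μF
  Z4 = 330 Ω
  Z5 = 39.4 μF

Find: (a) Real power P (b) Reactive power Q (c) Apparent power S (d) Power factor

Step 1 — Angular frequency: ω = 2π·f = 2π·1.04e+04 = 6.535e+04 rad/s.
Step 2 — Component impedances:
  Z1: Z = R = 1000 Ω
  Z2: Z = jωL = j·6.535e+04·0.00123 = 0 + j80.37 Ω
  Z3: Z = 1/(jωC) = -j/(ω·C) = 0 - j1.959 Ω
  Z4: Z = R = 330 Ω
  Z5: Z = 1/(jωC) = -j/(ω·C) = 0 - j0.3884 Ω
Step 3 — Bridge requires nodal analysis (the Z5 bridge couples midpoints C and D, so the two paths cannot be reduced to a simple series/parallel combination). Setting node B to ground and injecting 1 A at node A, the 3-node admittance system at A, C, D solves to V_A = Z_AB = 18.32 + j73.59 Ω = 75.83∠76.0° Ω.
Step 4 — Source phasor: V = 58.2∠125.8° V = -34.04 + j47.2 V.
Step 5 — Current: I = V / Z = 0.4956 + j0.586 A = 0.7675∠49.8° A.
Step 6 — Complex power: S = V·I* = 10.79 + j43.34 VA.
Step 7 — Real power: P = Re(S) = 10.79 W.
Step 8 — Reactive power: Q = Im(S) = 43.34 VAR.
Step 9 — Apparent power: |S| = 44.67 VA.
Step 10 — Power factor: PF = P/|S| = 0.2415 (lagging).

(a) P = 10.79 W  (b) Q = 43.34 VAR  (c) S = 44.67 VA  (d) PF = 0.2415 (lagging)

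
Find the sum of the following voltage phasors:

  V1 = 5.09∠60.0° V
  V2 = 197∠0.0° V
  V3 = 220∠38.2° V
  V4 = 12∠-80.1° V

Step 1 — Convert each phasor to rectangular form:
  V1 = 5.09·(cos(60.0°) + j·sin(60.0°)) = 2.545 + j4.408 V
  V2 = 197·(cos(0.0°) + j·sin(0.0°)) = 197 V
  V3 = 220·(cos(38.2°) + j·sin(38.2°)) = 172.9 + j136 V
  V4 = 12·(cos(-80.1°) + j·sin(-80.1°)) = 2.063 - j11.82 V
Step 2 — Sum components: V_total = 374.5 + j128.6 V.
Step 3 — Convert to polar: |V_total| = 396 V, ∠V_total = 19.0°.

V_total = 396∠19.0° V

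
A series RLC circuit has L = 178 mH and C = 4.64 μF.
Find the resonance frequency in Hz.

Step 1 — Resonance condition Im(Z)=0 gives ω₀ = 1/√(LC).
Step 2 — ω₀ = 1/√(0.178·4.64e-06) = 1100 rad/s.
Step 3 — f₀ = ω₀/(2π) = 175.1 Hz.

f₀ = 175.1 Hz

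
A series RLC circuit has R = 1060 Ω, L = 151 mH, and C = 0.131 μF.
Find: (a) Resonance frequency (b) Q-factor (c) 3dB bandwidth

Step 1 — Resonance: ω₀ = 1/√(LC) = 1/√(0.151·1.31e-07) = 7110 rad/s.
Step 2 — f₀ = ω₀/(2π) = 1132 Hz.
Step 3 — Series Q: Q = ω₀L/R = 7110·0.151/1060 = 1.013.
Step 4 — Bandwidth: Δω = ω₀/Q = 7020 rad/s; BW = Δω/(2π) = 1117 Hz.

(a) f₀ = 1132 Hz  (b) Q = 1.013  (c) BW = 1117 Hz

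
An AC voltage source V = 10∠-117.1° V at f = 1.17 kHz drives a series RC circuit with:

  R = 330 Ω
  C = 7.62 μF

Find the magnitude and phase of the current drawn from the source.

Step 1 — Angular frequency: ω = 2π·f = 2π·1170 = 7351 rad/s.
Step 2 — Component impedances:
  R: Z = R = 330 Ω
  C: Z = 1/(jωC) = -j/(ω·C) = 0 - j17.85 Ω
Step 3 — Series combination: Z_total = R + C = 330 - j17.85 Ω = 330.5∠-3.1° Ω.
Step 4 — Source phasor: V = 10∠-117.1° V = -4.555 - j8.902 V.
Step 5 — Ohm's law: I = V / Z_total = (-4.555 - j8.902) / (330 - j17.85) = -0.01231 - j0.02764 A.
Step 6 — Convert to polar: |I| = 0.03026 A, ∠I = -114.0°.

I = 0.03026∠-114.0° A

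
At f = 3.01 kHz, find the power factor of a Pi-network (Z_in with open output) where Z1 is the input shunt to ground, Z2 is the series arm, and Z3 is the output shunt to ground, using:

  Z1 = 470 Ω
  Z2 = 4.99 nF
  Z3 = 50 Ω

Step 1 — Angular frequency: ω = 2π·f = 2π·3010 = 1.891e+04 rad/s.
Step 2 — Component impedances:
  Z1: Z = R = 470 Ω
  Z2: Z = 1/(jωC) = -j/(ω·C) = 0 - j1.06e+04 Ω
  Z3: Z = R = 50 Ω
Step 3 — With open output, the series arm Z2 and the output shunt Z3 appear in series to ground: Z2 + Z3 = 50 - j1.06e+04 Ω.
Step 4 — Parallel with input shunt Z1: Z_in = Z1 || (Z2 + Z3) = 469 - j20.8 Ω = 469.4∠-2.5° Ω.
Step 5 — Power factor: PF = cos(φ) = Re(Z)/|Z| = 468.98/469.44 = 0.999.
Step 6 — Type: Im(Z) = -20.8 ⇒ leading (phase φ = -2.5°).

PF = 0.999 (leading, φ = -2.5°)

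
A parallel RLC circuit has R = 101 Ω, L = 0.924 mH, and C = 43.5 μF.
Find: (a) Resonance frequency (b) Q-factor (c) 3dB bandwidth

Step 1 — Resonance: ω₀ = 1/√(LC) = 1/√(0.000924·4.35e-05) = 4988 rad/s.
Step 2 — f₀ = ω₀/(2π) = 793.9 Hz.
Step 3 — Parallel Q: Q = R/(ω₀L) = 101/(4988·0.000924) = 21.91.
Step 4 — Bandwidth: Δω = ω₀/Q = 227.6 rad/s; BW = Δω/(2π) = 36.23 Hz.

(a) f₀ = 793.9 Hz  (b) Q = 21.91  (c) BW = 36.23 Hz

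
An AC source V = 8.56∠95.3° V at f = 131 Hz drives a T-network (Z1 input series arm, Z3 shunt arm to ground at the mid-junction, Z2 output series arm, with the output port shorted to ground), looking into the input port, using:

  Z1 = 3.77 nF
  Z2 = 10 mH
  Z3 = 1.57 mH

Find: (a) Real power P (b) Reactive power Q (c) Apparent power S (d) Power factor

Step 1 — Angular frequency: ω = 2π·f = 2π·131 = 823.1 rad/s.
Step 2 — Component impedances:
  Z1: Z = 1/(jωC) = -j/(ω·C) = 0 - j3.223e+05 Ω
  Z2: Z = jωL = j·823.1·0.01 = 0 + j8.231 Ω
  Z3: Z = jωL = j·823.1·0.00157 = 0 + j1.292 Ω
Step 3 — With the output port shorted to ground, the output series arm Z2 runs from the junction to ground; the shunt arm Z3 also runs from the junction to ground. They appear in parallel: Z3 || Z2 = 0 + j1.117 Ω.
Step 4 — Series with input arm Z1: Z_in = Z1 + (Z3 || Z2) = 0 - j3.223e+05 Ω = 3.223e+05∠-90.0° Ω.
Step 5 — Source phasor: V = 8.56∠95.3° V = -0.7907 + j8.523 V.
Step 6 — Current: I = V / Z = -2.645e-05 - j2.454e-06 A = 2.656e-05∠-174.7° A.
Step 7 — Complex power: S = V·I* = 0 - j0.0002274 VA.
Step 8 — Real power: P = Re(S) = 0 W.
Step 9 — Reactive power: Q = Im(S) = -0.0002274 VAR.
Step 10 — Apparent power: |S| = 0.0002274 VA.
Step 11 — Power factor: PF = P/|S| = 0 (leading).

(a) P = 0 W  (b) Q = -0.0002274 VAR  (c) S = 0.0002274 VA  (d) PF = 0 (leading)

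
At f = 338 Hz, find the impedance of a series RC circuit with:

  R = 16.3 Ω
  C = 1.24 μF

Step 1 — Angular frequency: ω = 2π·f = 2π·338 = 2124 rad/s.
Step 2 — Component impedances:
  R: Z = R = 16.3 Ω
  C: Z = 1/(jωC) = -j/(ω·C) = 0 - j379.7 Ω
Step 3 — Series combination: Z_total = R + C = 16.3 - j379.7 Ω = 380.1∠-87.5° Ω.

Z = 16.3 - j379.7 Ω = 380.1∠-87.5° Ω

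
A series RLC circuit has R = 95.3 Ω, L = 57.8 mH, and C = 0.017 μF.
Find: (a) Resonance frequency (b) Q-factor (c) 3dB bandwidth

Step 1 — Resonance: ω₀ = 1/√(LC) = 1/√(0.0578·1.7e-08) = 3.19e+04 rad/s.
Step 2 — f₀ = ω₀/(2π) = 5077 Hz.
Step 3 — Series Q: Q = ω₀L/R = 3.19e+04·0.0578/95.3 = 19.35.
Step 4 — Bandwidth: Δω = ω₀/Q = 1649 rad/s; BW = Δω/(2π) = 262.4 Hz.

(a) f₀ = 5077 Hz  (b) Q = 19.35  (c) BW = 262.4 Hz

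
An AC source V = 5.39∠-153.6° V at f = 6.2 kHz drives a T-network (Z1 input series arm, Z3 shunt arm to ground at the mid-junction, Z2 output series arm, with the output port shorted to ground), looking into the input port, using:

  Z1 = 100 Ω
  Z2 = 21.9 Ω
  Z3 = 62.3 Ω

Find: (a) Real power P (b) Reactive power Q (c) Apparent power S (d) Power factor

Step 1 — Angular frequency: ω = 2π·f = 2π·6200 = 3.896e+04 rad/s.
Step 2 — Component impedances:
  Z1: Z = R = 100 Ω
  Z2: Z = R = 21.9 Ω
  Z3: Z = R = 62.3 Ω
Step 3 — With the output port shorted to ground, the output series arm Z2 runs from the junction to ground; the shunt arm Z3 also runs from the junction to ground. They appear in parallel: Z3 || Z2 = 16.2 Ω.
Step 4 — Series with input arm Z1: Z_in = Z1 + (Z3 || Z2) = 116.2 Ω = 116.2∠0.0° Ω.
Step 5 — Source phasor: V = 5.39∠-153.6° V = -4.828 - j2.397 V.
Step 6 — Current: I = V / Z = -0.04155 - j0.02062 A = 0.04638∠-153.6° A.
Step 7 — Complex power: S = V·I* = 0.25 VA.
Step 8 — Real power: P = Re(S) = 0.25 W.
Step 9 — Reactive power: Q = Im(S) = 0 VAR.
Step 10 — Apparent power: |S| = 0.25 VA.
Step 11 — Power factor: PF = P/|S| = 1 (unity).

(a) P = 0.25 W  (b) Q = 0 VAR  (c) S = 0.25 VA  (d) PF = 1 (unity)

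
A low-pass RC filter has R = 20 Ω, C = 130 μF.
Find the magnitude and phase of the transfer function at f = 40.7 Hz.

Step 1 — Angular frequency: ω = 2π·40.7 = 255.7 rad/s.
Step 2 — Transfer function: H(jω) = 1/(1 + jωRC).
Step 3 — Denominator: 1 + jωRC = 1 + j·255.7·20·0.00013 = 1 + j0.6649.
Step 4 — H = 0.6934 - j0.4611.
Step 5 — Magnitude: |H| = 0.8327 (-1.6 dB); phase: φ = -33.6°.

|H| = 0.8327 (-1.6 dB), φ = -33.6°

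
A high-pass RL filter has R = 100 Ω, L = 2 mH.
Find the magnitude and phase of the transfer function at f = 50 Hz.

Step 1 — Angular frequency: ω = 2π·50 = 314.2 rad/s.
Step 2 — Transfer function: H(jω) = jωL/(R + jωL).
Step 3 — Numerator jωL = j·0.6283; denominator R + jωL = 100 + j0.6283.
Step 4 — H = 3.948e-05 + j0.006283.
Step 5 — Magnitude: |H| = 0.006283 (-44.0 dB); phase: φ = 89.6°.

|H| = 0.006283 (-44.0 dB), φ = 89.6°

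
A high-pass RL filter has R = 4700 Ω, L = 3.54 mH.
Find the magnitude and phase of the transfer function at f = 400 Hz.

Step 1 — Angular frequency: ω = 2π·400 = 2513 rad/s.
Step 2 — Transfer function: H(jω) = jωL/(R + jωL).
Step 3 — Numerator jωL = j·8.897; denominator R + jωL = 4700 + j8.897.
Step 4 — H = 3.583e-06 + j0.001893.
Step 5 — Magnitude: |H| = 0.001893 (-54.5 dB); phase: φ = 89.9°.

|H| = 0.001893 (-54.5 dB), φ = 89.9°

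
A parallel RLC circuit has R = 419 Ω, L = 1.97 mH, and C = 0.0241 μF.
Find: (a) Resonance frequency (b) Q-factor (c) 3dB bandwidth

Step 1 — Resonance: ω₀ = 1/√(LC) = 1/√(0.00197·2.41e-08) = 1.451e+05 rad/s.
Step 2 — f₀ = ω₀/(2π) = 2.31e+04 Hz.
Step 3 — Parallel Q: Q = R/(ω₀L) = 419/(1.451e+05·0.00197) = 1.466.
Step 4 — Bandwidth: Δω = ω₀/Q = 9.903e+04 rad/s; BW = Δω/(2π) = 1.576e+04 Hz.

(a) f₀ = 2.31e+04 Hz  (b) Q = 1.466  (c) BW = 1.576e+04 Hz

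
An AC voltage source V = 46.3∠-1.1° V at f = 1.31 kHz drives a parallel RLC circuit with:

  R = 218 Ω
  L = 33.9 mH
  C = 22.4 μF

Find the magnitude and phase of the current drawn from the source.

Step 1 — Angular frequency: ω = 2π·f = 2π·1310 = 8231 rad/s.
Step 2 — Component impedances:
  R: Z = R = 218 Ω
  L: Z = jωL = j·8231·0.0339 = 0 + j279 Ω
  C: Z = 1/(jωC) = -j/(ω·C) = 0 - j5.424 Ω
Step 3 — Parallel combination: 1/Z_total = 1/R + 1/L + 1/C; Z_total = 0.1403 - j5.528 Ω = 5.53∠-88.5° Ω.
Step 4 — Source phasor: V = 46.3∠-1.1° V = 46.29 - j0.8888 V.
Step 5 — Ohm's law: I = V / Z_total = (46.29 - j0.8888) / (0.1403 - j5.528) = 0.373 + j8.365 A.
Step 6 — Convert to polar: |I| = 8.373 A, ∠I = 87.4°.

I = 8.373∠87.4° A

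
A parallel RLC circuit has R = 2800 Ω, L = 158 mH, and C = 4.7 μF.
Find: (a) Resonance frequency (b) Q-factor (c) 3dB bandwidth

Step 1 — Resonance: ω₀ = 1/√(LC) = 1/√(0.158·4.7e-06) = 1160 rad/s.
Step 2 — f₀ = ω₀/(2π) = 184.7 Hz.
Step 3 — Parallel Q: Q = R/(ω₀L) = 2800/(1160·0.158) = 15.27.
Step 4 — Bandwidth: Δω = ω₀/Q = 75.99 rad/s; BW = Δω/(2π) = 12.09 Hz.

(a) f₀ = 184.7 Hz  (b) Q = 15.27  (c) BW = 12.09 Hz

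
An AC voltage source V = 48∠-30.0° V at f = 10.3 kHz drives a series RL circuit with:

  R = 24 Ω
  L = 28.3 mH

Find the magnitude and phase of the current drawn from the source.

Step 1 — Angular frequency: ω = 2π·f = 2π·1.03e+04 = 6.472e+04 rad/s.
Step 2 — Component impedances:
  R: Z = R = 24 Ω
  L: Z = jωL = j·6.472e+04·0.0283 = 0 + j1831 Ω
Step 3 — Series combination: Z_total = R + L = 24 + j1831 Ω = 1832∠89.2° Ω.
Step 4 — Source phasor: V = 48∠-30.0° V = 41.57 - j24 V.
Step 5 — Ohm's law: I = V / Z_total = (41.57 - j24) / (24 + j1831) = -0.0128 - j0.02286 A.
Step 6 — Convert to polar: |I| = 0.02621 A, ∠I = -119.2°.

I = 0.02621∠-119.2° A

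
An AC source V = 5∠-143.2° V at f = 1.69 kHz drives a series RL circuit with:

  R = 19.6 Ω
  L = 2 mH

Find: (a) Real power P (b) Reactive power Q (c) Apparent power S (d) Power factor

Step 1 — Angular frequency: ω = 2π·f = 2π·1690 = 1.062e+04 rad/s.
Step 2 — Component impedances:
  R: Z = R = 19.6 Ω
  L: Z = jωL = j·1.062e+04·0.002 = 0 + j21.24 Ω
Step 3 — Series combination: Z_total = R + L = 19.6 + j21.24 Ω = 28.9∠47.3° Ω.
Step 4 — Source phasor: V = 5∠-143.2° V = -4.004 - j2.995 V.
Step 5 — Current: I = V / Z = -0.1701 + j0.03152 A = 0.173∠169.5° A.
Step 6 — Complex power: S = V·I* = 0.5867 + j0.6357 VA.
Step 7 — Real power: P = Re(S) = 0.5867 W.
Step 8 — Reactive power: Q = Im(S) = 0.6357 VAR.
Step 9 — Apparent power: |S| = 0.8651 VA.
Step 10 — Power factor: PF = P/|S| = 0.6782 (lagging).

(a) P = 0.5867 W  (b) Q = 0.6357 VAR  (c) S = 0.8651 VA  (d) PF = 0.6782 (lagging)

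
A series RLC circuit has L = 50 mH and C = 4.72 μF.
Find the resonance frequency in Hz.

Step 1 — Resonance condition Im(Z)=0 gives ω₀ = 1/√(LC).
Step 2 — ω₀ = 1/√(0.05·4.72e-06) = 2058 rad/s.
Step 3 — f₀ = ω₀/(2π) = 327.6 Hz.

f₀ = 327.6 Hz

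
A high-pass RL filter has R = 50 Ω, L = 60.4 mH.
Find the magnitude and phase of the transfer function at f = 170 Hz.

Step 1 — Angular frequency: ω = 2π·170 = 1068 rad/s.
Step 2 — Transfer function: H(jω) = jωL/(R + jωL).
Step 3 — Numerator jωL = j·64.52; denominator R + jωL = 50 + j64.52.
Step 4 — H = 0.6248 + j0.4842.
Step 5 — Magnitude: |H| = 0.7904 (-2.0 dB); phase: φ = 37.8°.

|H| = 0.7904 (-2.0 dB), φ = 37.8°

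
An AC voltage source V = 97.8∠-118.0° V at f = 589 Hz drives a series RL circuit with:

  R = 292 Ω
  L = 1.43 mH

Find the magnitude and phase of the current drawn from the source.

Step 1 — Angular frequency: ω = 2π·f = 2π·589 = 3701 rad/s.
Step 2 — Component impedances:
  R: Z = R = 292 Ω
  L: Z = jωL = j·3701·0.00143 = 0 + j5.292 Ω
Step 3 — Series combination: Z_total = R + L = 292 + j5.292 Ω = 292∠1.0° Ω.
Step 4 — Source phasor: V = 97.8∠-118.0° V = -45.91 - j86.35 V.
Step 5 — Ohm's law: I = V / Z_total = (-45.91 - j86.35) / (292 + j5.292) = -0.1625 - j0.2928 A.
Step 6 — Convert to polar: |I| = 0.3349 A, ∠I = -119.0°.

I = 0.3349∠-119.0° A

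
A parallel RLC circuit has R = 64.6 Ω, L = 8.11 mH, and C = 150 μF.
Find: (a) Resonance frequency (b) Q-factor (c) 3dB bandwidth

Step 1 — Resonance: ω₀ = 1/√(LC) = 1/√(0.00811·0.00015) = 906.7 rad/s.
Step 2 — f₀ = ω₀/(2π) = 144.3 Hz.
Step 3 — Parallel Q: Q = R/(ω₀L) = 64.6/(906.7·0.00811) = 8.786.
Step 4 — Bandwidth: Δω = ω₀/Q = 103.2 rad/s; BW = Δω/(2π) = 16.42 Hz.

(a) f₀ = 144.3 Hz  (b) Q = 8.786  (c) BW = 16.42 Hz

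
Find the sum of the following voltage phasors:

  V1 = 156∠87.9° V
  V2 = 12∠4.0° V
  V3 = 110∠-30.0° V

Step 1 — Convert each phasor to rectangular form:
  V1 = 156·(cos(87.9°) + j·sin(87.9°)) = 5.716 + j155.9 V
  V2 = 12·(cos(4.0°) + j·sin(4.0°)) = 11.97 + j0.8371 V
  V3 = 110·(cos(-30.0°) + j·sin(-30.0°)) = 95.26 - j55 V
Step 2 — Sum components: V_total = 112.9 + j101.7 V.
Step 3 — Convert to polar: |V_total| = 152 V, ∠V_total = 42.0°.

V_total = 152∠42.0° V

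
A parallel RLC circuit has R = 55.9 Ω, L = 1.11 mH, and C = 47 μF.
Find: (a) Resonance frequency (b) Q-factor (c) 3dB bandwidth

Step 1 — Resonance: ω₀ = 1/√(LC) = 1/√(0.00111·4.7e-05) = 4378 rad/s.
Step 2 — f₀ = ω₀/(2π) = 696.8 Hz.
Step 3 — Parallel Q: Q = R/(ω₀L) = 55.9/(4378·0.00111) = 11.5.
Step 4 — Bandwidth: Δω = ω₀/Q = 380.6 rad/s; BW = Δω/(2π) = 60.58 Hz.

(a) f₀ = 696.8 Hz  (b) Q = 11.5  (c) BW = 60.58 Hz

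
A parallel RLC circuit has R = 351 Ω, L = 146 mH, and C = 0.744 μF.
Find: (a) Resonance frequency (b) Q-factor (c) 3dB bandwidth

Step 1 — Resonance: ω₀ = 1/√(LC) = 1/√(0.146·7.44e-07) = 3034 rad/s.
Step 2 — f₀ = ω₀/(2π) = 482.9 Hz.
Step 3 — Parallel Q: Q = R/(ω₀L) = 351/(3034·0.146) = 0.7924.
Step 4 — Bandwidth: Δω = ω₀/Q = 3829 rad/s; BW = Δω/(2π) = 609.5 Hz.

(a) f₀ = 482.9 Hz  (b) Q = 0.7924  (c) BW = 609.5 Hz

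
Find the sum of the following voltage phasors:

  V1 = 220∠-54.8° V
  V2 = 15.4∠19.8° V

Step 1 — Convert each phasor to rectangular form:
  V1 = 220·(cos(-54.8°) + j·sin(-54.8°)) = 126.8 - j179.8 V
  V2 = 15.4·(cos(19.8°) + j·sin(19.8°)) = 14.49 + j5.217 V
Step 2 — Sum components: V_total = 141.3 - j174.6 V.
Step 3 — Convert to polar: |V_total| = 224.6 V, ∠V_total = -51.0°.

V_total = 224.6∠-51.0° V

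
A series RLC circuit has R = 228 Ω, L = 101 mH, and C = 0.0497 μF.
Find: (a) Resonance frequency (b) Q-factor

Step 1 — Resonance condition Im(Z)=0 gives ω₀ = 1/√(LC).
Step 2 — ω₀ = 1/√(0.101·4.97e-08) = 1.411e+04 rad/s.
Step 3 — f₀ = ω₀/(2π) = 2246 Hz.
Step 4 — Series Q: Q = ω₀L/R = 1.411e+04·0.101/228 = 6.252.

(a) f₀ = 2246 Hz  (b) Q = 6.252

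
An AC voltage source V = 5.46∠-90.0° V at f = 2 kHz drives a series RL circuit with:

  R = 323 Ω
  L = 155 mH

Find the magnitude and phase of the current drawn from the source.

Step 1 — Angular frequency: ω = 2π·f = 2π·2000 = 1.257e+04 rad/s.
Step 2 — Component impedances:
  R: Z = R = 323 Ω
  L: Z = jωL = j·1.257e+04·0.155 = 0 + j1948 Ω
Step 3 — Series combination: Z_total = R + L = 323 + j1948 Ω = 1974∠80.6° Ω.
Step 4 — Source phasor: V = 5.46∠-90.0° V = 0 - j5.46 V.
Step 5 — Ohm's law: I = V / Z_total = (0 - j5.46) / (323 + j1948) = -0.002728 - j0.0004524 A.
Step 6 — Convert to polar: |I| = 0.002765 A, ∠I = -170.6°.

I = 0.002765∠-170.6° A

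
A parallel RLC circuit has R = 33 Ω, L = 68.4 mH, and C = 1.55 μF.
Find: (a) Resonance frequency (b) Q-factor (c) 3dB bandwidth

Step 1 — Resonance: ω₀ = 1/√(LC) = 1/√(0.0684·1.55e-06) = 3071 rad/s.
Step 2 — f₀ = ω₀/(2π) = 488.8 Hz.
Step 3 — Parallel Q: Q = R/(ω₀L) = 33/(3071·0.0684) = 0.1571.
Step 4 — Bandwidth: Δω = ω₀/Q = 1.955e+04 rad/s; BW = Δω/(2π) = 3112 Hz.

(a) f₀ = 488.8 Hz  (b) Q = 0.1571  (c) BW = 3112 Hz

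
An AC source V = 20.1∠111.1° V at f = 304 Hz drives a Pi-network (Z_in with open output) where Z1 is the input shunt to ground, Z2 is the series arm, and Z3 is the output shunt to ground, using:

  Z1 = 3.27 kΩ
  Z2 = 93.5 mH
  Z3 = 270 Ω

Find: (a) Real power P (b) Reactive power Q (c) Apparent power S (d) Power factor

Step 1 — Angular frequency: ω = 2π·f = 2π·304 = 1910 rad/s.
Step 2 — Component impedances:
  Z1: Z = R = 3270 Ω
  Z2: Z = jωL = j·1910·0.0935 = 0 + j178.6 Ω
  Z3: Z = R = 270 Ω
Step 3 — With open output, the series arm Z2 and the output shunt Z3 appear in series to ground: Z2 + Z3 = 270 + j178.6 Ω.
Step 4 — Parallel with input shunt Z1: Z_in = Z1 || (Z2 + Z3) = 257.1 + j152 Ω = 298.7∠30.6° Ω.
Step 5 — Source phasor: V = 20.1∠111.1° V = -7.236 + j18.75 V.
Step 6 — Current: I = V / Z = 0.0111 + j0.06638 A = 0.0673∠80.5° A.
Step 7 — Complex power: S = V·I* = 1.164 + j0.6885 VA.
Step 8 — Real power: P = Re(S) = 1.164 W.
Step 9 — Reactive power: Q = Im(S) = 0.6885 VAR.
Step 10 — Apparent power: |S| = 1.353 VA.
Step 11 — Power factor: PF = P/|S| = 0.8608 (lagging).

(a) P = 1.164 W  (b) Q = 0.6885 VAR  (c) S = 1.353 VA  (d) PF = 0.8608 (lagging)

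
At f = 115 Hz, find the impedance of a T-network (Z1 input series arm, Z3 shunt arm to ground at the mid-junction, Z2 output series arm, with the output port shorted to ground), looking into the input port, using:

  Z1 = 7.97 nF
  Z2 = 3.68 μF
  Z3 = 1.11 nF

Step 1 — Angular frequency: ω = 2π·f = 2π·115 = 722.6 rad/s.
Step 2 — Component impedances:
  Z1: Z = 1/(jωC) = -j/(ω·C) = 0 - j1.736e+05 Ω
  Z2: Z = 1/(jωC) = -j/(ω·C) = 0 - j376.1 Ω
  Z3: Z = 1/(jωC) = -j/(ω·C) = 0 - j1.247e+06 Ω
Step 3 — With the output port shorted to ground, the output series arm Z2 runs from the junction to ground; the shunt arm Z3 also runs from the junction to ground. They appear in parallel: Z3 || Z2 = 0 - j376 Ω.
Step 4 — Series with input arm Z1: Z_in = Z1 + (Z3 || Z2) = 0 - j1.74e+05 Ω = 1.74e+05∠-90.0° Ω.

Z = 0 - j1.74e+05 Ω = 1.74e+05∠-90.0° Ω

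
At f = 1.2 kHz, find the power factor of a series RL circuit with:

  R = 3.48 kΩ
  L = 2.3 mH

Step 1 — Angular frequency: ω = 2π·f = 2π·1200 = 7540 rad/s.
Step 2 — Component impedances:
  R: Z = R = 3480 Ω
  L: Z = jωL = j·7540·0.0023 = 0 + j17.34 Ω
Step 3 — Series combination: Z_total = R + L = 3480 + j17.34 Ω = 3480∠0.3° Ω.
Step 4 — Power factor: PF = cos(φ) = Re(Z)/|Z| = 3480/3480 = 1.
Step 5 — Type: Im(Z) = 17.34 ⇒ lagging (phase φ = 0.3°).

PF = 1 (lagging, φ = 0.3°)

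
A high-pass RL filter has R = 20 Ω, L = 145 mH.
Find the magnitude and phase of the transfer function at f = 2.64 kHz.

Step 1 — Angular frequency: ω = 2π·2640 = 1.659e+04 rad/s.
Step 2 — Transfer function: H(jω) = jωL/(R + jωL).
Step 3 — Numerator jωL = j·2405; denominator R + jωL = 20 + j2405.
Step 4 — H = 0.9999 + j0.008315.
Step 5 — Magnitude: |H| = 1 (-0.0 dB); phase: φ = 0.5°.

|H| = 1 (-0.0 dB), φ = 0.5°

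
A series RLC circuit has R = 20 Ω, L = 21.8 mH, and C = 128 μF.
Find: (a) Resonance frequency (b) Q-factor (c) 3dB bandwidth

Step 1 — Resonance: ω₀ = 1/√(LC) = 1/√(0.0218·0.000128) = 598.6 rad/s.
Step 2 — f₀ = ω₀/(2π) = 95.28 Hz.
Step 3 — Series Q: Q = ω₀L/R = 598.6·0.0218/20 = 0.6525.
Step 4 — Bandwidth: Δω = ω₀/Q = 917.4 rad/s; BW = Δω/(2π) = 146 Hz.

(a) f₀ = 95.28 Hz  (b) Q = 0.6525  (c) BW = 146 Hz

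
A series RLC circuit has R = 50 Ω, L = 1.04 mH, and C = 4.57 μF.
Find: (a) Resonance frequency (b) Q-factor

Step 1 — Resonance condition Im(Z)=0 gives ω₀ = 1/√(LC).
Step 2 — ω₀ = 1/√(0.00104·4.57e-06) = 1.451e+04 rad/s.
Step 3 — f₀ = ω₀/(2π) = 2309 Hz.
Step 4 — Series Q: Q = ω₀L/R = 1.451e+04·0.00104/50 = 0.3017.

(a) f₀ = 2309 Hz  (b) Q = 0.3017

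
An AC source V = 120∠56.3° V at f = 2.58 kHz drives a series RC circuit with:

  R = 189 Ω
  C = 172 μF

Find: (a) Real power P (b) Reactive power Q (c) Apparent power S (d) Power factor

Step 1 — Angular frequency: ω = 2π·f = 2π·2580 = 1.621e+04 rad/s.
Step 2 — Component impedances:
  R: Z = R = 189 Ω
  C: Z = 1/(jωC) = -j/(ω·C) = 0 - j0.3587 Ω
Step 3 — Series combination: Z_total = R + C = 189 - j0.3587 Ω = 189∠-0.1° Ω.
Step 4 — Source phasor: V = 120∠56.3° V = 66.58 + j99.83 V.
Step 5 — Current: I = V / Z = 0.3513 + j0.5289 A = 0.6349∠56.4° A.
Step 6 — Complex power: S = V·I* = 76.19 - j0.1446 VA.
Step 7 — Real power: P = Re(S) = 76.19 W.
Step 8 — Reactive power: Q = Im(S) = -0.1446 VAR.
Step 9 — Apparent power: |S| = 76.19 VA.
Step 10 — Power factor: PF = P/|S| = 1 (leading).

(a) P = 76.19 W  (b) Q = -0.1446 VAR  (c) S = 76.19 VA  (d) PF = 1 (leading)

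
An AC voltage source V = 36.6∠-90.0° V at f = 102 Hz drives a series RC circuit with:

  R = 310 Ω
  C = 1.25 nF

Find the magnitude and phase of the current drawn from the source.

Step 1 — Angular frequency: ω = 2π·f = 2π·102 = 640.9 rad/s.
Step 2 — Component impedances:
  R: Z = R = 310 Ω
  C: Z = 1/(jωC) = -j/(ω·C) = 0 - j1.248e+06 Ω
Step 3 — Series combination: Z_total = R + C = 310 - j1.248e+06 Ω = 1.248e+06∠-90.0° Ω.
Step 4 — Source phasor: V = 36.6∠-90.0° V = 0 - j36.6 V.
Step 5 — Ohm's law: I = V / Z_total = (0 - j36.6) / (310 - j1.248e+06) = 2.932e-05 - j7.282e-09 A.
Step 6 — Convert to polar: |I| = 2.932e-05 A, ∠I = -0.0°.

I = 2.932e-05∠-0.0° A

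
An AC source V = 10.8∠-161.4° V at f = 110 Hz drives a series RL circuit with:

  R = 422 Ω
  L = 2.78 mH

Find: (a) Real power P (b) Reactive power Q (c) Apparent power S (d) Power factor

Step 1 — Angular frequency: ω = 2π·f = 2π·110 = 691.2 rad/s.
Step 2 — Component impedances:
  R: Z = R = 422 Ω
  L: Z = jωL = j·691.2·0.00278 = 0 + j1.921 Ω
Step 3 — Series combination: Z_total = R + L = 422 + j1.921 Ω = 422∠0.3° Ω.
Step 4 — Source phasor: V = 10.8∠-161.4° V = -10.24 - j3.445 V.
Step 5 — Current: I = V / Z = -0.02429 - j0.008052 A = 0.02559∠-161.7° A.
Step 6 — Complex power: S = V·I* = 0.2764 + j0.001258 VA.
Step 7 — Real power: P = Re(S) = 0.2764 W.
Step 8 — Reactive power: Q = Im(S) = 0.001258 VAR.
Step 9 — Apparent power: |S| = 0.2764 VA.
Step 10 — Power factor: PF = P/|S| = 1 (lagging).

(a) P = 0.2764 W  (b) Q = 0.001258 VAR  (c) S = 0.2764 VA  (d) PF = 1 (lagging)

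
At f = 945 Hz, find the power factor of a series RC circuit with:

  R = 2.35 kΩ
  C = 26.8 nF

Step 1 — Angular frequency: ω = 2π·f = 2π·945 = 5938 rad/s.
Step 2 — Component impedances:
  R: Z = R = 2350 Ω
  C: Z = 1/(jωC) = -j/(ω·C) = 0 - j6284 Ω
Step 3 — Series combination: Z_total = R + C = 2350 - j6284 Ω = 6709∠-69.5° Ω.
Step 4 — Power factor: PF = cos(φ) = Re(Z)/|Z| = 2350/6709 = 0.3503.
Step 5 — Type: Im(Z) = -6284 ⇒ leading (phase φ = -69.5°).

PF = 0.3503 (leading, φ = -69.5°)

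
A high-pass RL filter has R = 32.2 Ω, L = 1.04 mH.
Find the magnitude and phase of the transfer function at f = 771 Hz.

Step 1 — Angular frequency: ω = 2π·771 = 4844 rad/s.
Step 2 — Transfer function: H(jω) = jωL/(R + jωL).
Step 3 — Numerator jωL = j·5.038; denominator R + jωL = 32.2 + j5.038.
Step 4 — H = 0.0239 + j0.1527.
Step 5 — Magnitude: |H| = 0.1546 (-16.2 dB); phase: φ = 81.1°.

|H| = 0.1546 (-16.2 dB), φ = 81.1°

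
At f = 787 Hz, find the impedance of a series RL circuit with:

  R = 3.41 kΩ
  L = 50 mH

Step 1 — Angular frequency: ω = 2π·f = 2π·787 = 4945 rad/s.
Step 2 — Component impedances:
  R: Z = R = 3410 Ω
  L: Z = jωL = j·4945·0.05 = 0 + j247.2 Ω
Step 3 — Series combination: Z_total = R + L = 3410 + j247.2 Ω = 3419∠4.1° Ω.

Z = 3410 + j247.2 Ω = 3419∠4.1° Ω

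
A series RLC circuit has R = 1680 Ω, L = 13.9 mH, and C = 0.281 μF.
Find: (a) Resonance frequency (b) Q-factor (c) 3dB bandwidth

Step 1 — Resonance condition Im(Z)=0 gives ω₀ = 1/√(LC).
Step 2 — ω₀ = 1/√(0.0139·2.81e-07) = 1.6e+04 rad/s.
Step 3 — f₀ = ω₀/(2π) = 2547 Hz.
Step 4 — Series Q: Q = ω₀L/R = 1.6e+04·0.0139/1680 = 0.1324.
Step 5 — 3dB bandwidth: Δω = ω₀/Q = 1.209e+05 rad/s; BW = Δω/(2π) = 1.924e+04 Hz.

(a) f₀ = 2547 Hz  (b) Q = 0.1324  (c) BW = 1.924e+04 Hz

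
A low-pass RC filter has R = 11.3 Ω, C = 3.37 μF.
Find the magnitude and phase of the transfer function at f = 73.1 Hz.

Step 1 — Angular frequency: ω = 2π·73.1 = 459.3 rad/s.
Step 2 — Transfer function: H(jω) = 1/(1 + jωRC).
Step 3 — Denominator: 1 + jωRC = 1 + j·459.3·11.3·3.37e-06 = 1 + j0.01749.
Step 4 — H = 0.9997 - j0.01749.
Step 5 — Magnitude: |H| = 0.9998 (-0.0 dB); phase: φ = -1.0°.

|H| = 0.9998 (-0.0 dB), φ = -1.0°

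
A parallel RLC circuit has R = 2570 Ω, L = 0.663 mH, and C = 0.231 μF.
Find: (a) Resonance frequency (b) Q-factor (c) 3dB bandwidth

Step 1 — Resonance: ω₀ = 1/√(LC) = 1/√(0.000663·2.31e-07) = 8.08e+04 rad/s.
Step 2 — f₀ = ω₀/(2π) = 1.286e+04 Hz.
Step 3 — Parallel Q: Q = R/(ω₀L) = 2570/(8.08e+04·0.000663) = 47.97.
Step 4 — Bandwidth: Δω = ω₀/Q = 1684 rad/s; BW = Δω/(2π) = 268.1 Hz.

(a) f₀ = 1.286e+04 Hz  (b) Q = 47.97  (c) BW = 268.1 Hz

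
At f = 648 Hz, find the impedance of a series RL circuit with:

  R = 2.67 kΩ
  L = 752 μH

Step 1 — Angular frequency: ω = 2π·f = 2π·648 = 4072 rad/s.
Step 2 — Component impedances:
  R: Z = R = 2670 Ω
  L: Z = jωL = j·4072·0.000752 = 0 + j3.062 Ω
Step 3 — Series combination: Z_total = R + L = 2670 + j3.062 Ω = 2670∠0.1° Ω.

Z = 2670 + j3.062 Ω = 2670∠0.1° Ω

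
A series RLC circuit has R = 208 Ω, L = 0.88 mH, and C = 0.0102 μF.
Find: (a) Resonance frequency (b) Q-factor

Step 1 — Resonance condition Im(Z)=0 gives ω₀ = 1/√(LC).
Step 2 — ω₀ = 1/√(0.00088·1.02e-08) = 3.338e+05 rad/s.
Step 3 — f₀ = ω₀/(2π) = 5.312e+04 Hz.
Step 4 — Series Q: Q = ω₀L/R = 3.338e+05·0.00088/208 = 1.412.

(a) f₀ = 5.312e+04 Hz  (b) Q = 1.412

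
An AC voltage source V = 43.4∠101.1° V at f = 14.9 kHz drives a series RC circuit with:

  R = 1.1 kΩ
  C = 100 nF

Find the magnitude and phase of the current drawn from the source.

Step 1 — Angular frequency: ω = 2π·f = 2π·1.49e+04 = 9.362e+04 rad/s.
Step 2 — Component impedances:
  R: Z = R = 1100 Ω
  C: Z = 1/(jωC) = -j/(ω·C) = 0 - j106.8 Ω
Step 3 — Series combination: Z_total = R + C = 1100 - j106.8 Ω = 1105∠-5.5° Ω.
Step 4 — Source phasor: V = 43.4∠101.1° V = -8.355 + j42.59 V.
Step 5 — Ohm's law: I = V / Z_total = (-8.355 + j42.59) / (1100 - j106.8) = -0.01125 + j0.03762 A.
Step 6 — Convert to polar: |I| = 0.03927 A, ∠I = 106.6°.

I = 0.03927∠106.6° A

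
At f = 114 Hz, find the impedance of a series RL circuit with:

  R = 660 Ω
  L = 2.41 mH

Step 1 — Angular frequency: ω = 2π·f = 2π·114 = 716.3 rad/s.
Step 2 — Component impedances:
  R: Z = R = 660 Ω
  L: Z = jωL = j·716.3·0.00241 = 0 + j1.726 Ω
Step 3 — Series combination: Z_total = R + L = 660 + j1.726 Ω = 660∠0.1° Ω.

Z = 660 + j1.726 Ω = 660∠0.1° Ω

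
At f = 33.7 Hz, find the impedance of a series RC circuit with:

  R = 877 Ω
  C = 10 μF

Step 1 — Angular frequency: ω = 2π·f = 2π·33.7 = 211.7 rad/s.
Step 2 — Component impedances:
  R: Z = R = 877 Ω
  C: Z = 1/(jωC) = -j/(ω·C) = 0 - j472.3 Ω
Step 3 — Series combination: Z_total = R + C = 877 - j472.3 Ω = 996.1∠-28.3° Ω.

Z = 877 - j472.3 Ω = 996.1∠-28.3° Ω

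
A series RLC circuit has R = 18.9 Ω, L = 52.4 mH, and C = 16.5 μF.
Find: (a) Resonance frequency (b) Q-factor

Step 1 — Resonance condition Im(Z)=0 gives ω₀ = 1/√(LC).
Step 2 — ω₀ = 1/√(0.0524·1.65e-05) = 1075 rad/s.
Step 3 — f₀ = ω₀/(2π) = 171.2 Hz.
Step 4 — Series Q: Q = ω₀L/R = 1075·0.0524/18.9 = 2.982.

(a) f₀ = 171.2 Hz  (b) Q = 2.982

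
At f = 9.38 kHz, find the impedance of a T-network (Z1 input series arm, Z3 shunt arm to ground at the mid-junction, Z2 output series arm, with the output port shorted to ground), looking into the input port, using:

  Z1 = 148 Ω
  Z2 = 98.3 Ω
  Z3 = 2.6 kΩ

Step 1 — Angular frequency: ω = 2π·f = 2π·9380 = 5.894e+04 rad/s.
Step 2 — Component impedances:
  Z1: Z = R = 148 Ω
  Z2: Z = R = 98.3 Ω
  Z3: Z = R = 2600 Ω
Step 3 — With the output port shorted to ground, the output series arm Z2 runs from the junction to ground; the shunt arm Z3 also runs from the junction to ground. They appear in parallel: Z3 || Z2 = 94.72 Ω.
Step 4 — Series with input arm Z1: Z_in = Z1 + (Z3 || Z2) = 242.7 Ω = 242.7∠0.0° Ω.

Z = 242.7 Ω = 242.7∠0.0° Ω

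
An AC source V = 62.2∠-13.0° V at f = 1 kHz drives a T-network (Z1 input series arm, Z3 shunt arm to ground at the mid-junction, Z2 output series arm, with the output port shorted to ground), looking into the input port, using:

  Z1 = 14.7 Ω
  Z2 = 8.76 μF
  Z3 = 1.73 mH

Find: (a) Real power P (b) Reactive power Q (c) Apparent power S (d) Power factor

Step 1 — Angular frequency: ω = 2π·f = 2π·1000 = 6283 rad/s.
Step 2 — Component impedances:
  Z1: Z = R = 14.7 Ω
  Z2: Z = 1/(jωC) = -j/(ω·C) = 0 - j18.17 Ω
  Z3: Z = jωL = j·6283·0.00173 = 0 + j10.87 Ω
Step 3 — With the output port shorted to ground, the output series arm Z2 runs from the junction to ground; the shunt arm Z3 also runs from the junction to ground. They appear in parallel: Z3 || Z2 = 0 + j27.06 Ω.
Step 4 — Series with input arm Z1: Z_in = Z1 + (Z3 || Z2) = 14.7 + j27.06 Ω = 30.79∠61.5° Ω.
Step 5 — Source phasor: V = 62.2∠-13.0° V = 60.61 - j13.99 V.
Step 6 — Current: I = V / Z = 0.5402 - j1.946 A = 2.02∠-74.5° A.
Step 7 — Complex power: S = V·I* = 59.97 + j110.4 VA.
Step 8 — Real power: P = Re(S) = 59.97 W.
Step 9 — Reactive power: Q = Im(S) = 110.4 VAR.
Step 10 — Apparent power: |S| = 125.6 VA.
Step 11 — Power factor: PF = P/|S| = 0.4774 (lagging).

(a) P = 59.97 W  (b) Q = 110.4 VAR  (c) S = 125.6 VA  (d) PF = 0.4774 (lagging)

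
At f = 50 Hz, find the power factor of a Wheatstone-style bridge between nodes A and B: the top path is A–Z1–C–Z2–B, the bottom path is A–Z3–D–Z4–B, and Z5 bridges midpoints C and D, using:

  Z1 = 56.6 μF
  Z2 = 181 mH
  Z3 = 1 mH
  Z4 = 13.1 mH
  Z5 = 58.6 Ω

Step 1 — Angular frequency: ω = 2π·f = 2π·50 = 314.2 rad/s.
Step 2 — Component impedances:
  Z1: Z = 1/(jωC) = -j/(ω·C) = 0 - j56.24 Ω
  Z2: Z = jωL = j·314.2·0.181 = 0 + j56.86 Ω
  Z3: Z = jωL = j·314.2·0.001 = 0 + j0.3142 Ω
  Z4: Z = jωL = j·314.2·0.0131 = 0 + j4.115 Ω
  Z5: Z = R = 58.6 Ω
Step 3 — Bridge requires nodal analysis (the Z5 bridge couples midpoints C and D, so the two paths cannot be reduced to a simple series/parallel combination). Setting node B to ground and injecting 1 A at node A, the 3-node admittance system at A, C, D solves to V_A = Z_AB = 0.3109 + j4.127 Ω = 4.138∠85.7° Ω.
Step 4 — Power factor: PF = cos(φ) = Re(Z)/|Z| = 0.31086/4.1383 = 0.07512.
Step 5 — Type: Im(Z) = 4.127 ⇒ lagging (phase φ = 85.7°).

PF = 0.07512 (lagging, φ = 85.7°)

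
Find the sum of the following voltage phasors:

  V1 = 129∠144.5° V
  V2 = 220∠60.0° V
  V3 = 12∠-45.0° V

Step 1 — Convert each phasor to rectangular form:
  V1 = 129·(cos(144.5°) + j·sin(144.5°)) = -105 + j74.91 V
  V2 = 220·(cos(60.0°) + j·sin(60.0°)) = 110 + j190.5 V
  V3 = 12·(cos(-45.0°) + j·sin(-45.0°)) = 8.485 - j8.485 V
Step 2 — Sum components: V_total = 13.46 + j257 V.
Step 3 — Convert to polar: |V_total| = 257.3 V, ∠V_total = 87.0°.

V_total = 257.3∠87.0° V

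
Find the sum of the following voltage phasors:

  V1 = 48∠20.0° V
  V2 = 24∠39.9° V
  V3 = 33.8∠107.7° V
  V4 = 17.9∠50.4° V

Step 1 — Convert each phasor to rectangular form:
  V1 = 48·(cos(20.0°) + j·sin(20.0°)) = 45.11 + j16.42 V
  V2 = 24·(cos(39.9°) + j·sin(39.9°)) = 18.41 + j15.39 V
  V3 = 33.8·(cos(107.7°) + j·sin(107.7°)) = -10.28 + j32.2 V
  V4 = 17.9·(cos(50.4°) + j·sin(50.4°)) = 11.41 + j13.79 V
Step 2 — Sum components: V_total = 64.65 + j77.8 V.
Step 3 — Convert to polar: |V_total| = 101.2 V, ∠V_total = 50.3°.

V_total = 101.2∠50.3° V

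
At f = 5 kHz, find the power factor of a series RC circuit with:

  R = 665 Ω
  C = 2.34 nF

Step 1 — Angular frequency: ω = 2π·f = 2π·5000 = 3.142e+04 rad/s.
Step 2 — Component impedances:
  R: Z = R = 665 Ω
  C: Z = 1/(jωC) = -j/(ω·C) = 0 - j1.36e+04 Ω
Step 3 — Series combination: Z_total = R + C = 665 - j1.36e+04 Ω = 1.362e+04∠-87.2° Ω.
Step 4 — Power factor: PF = cos(φ) = Re(Z)/|Z| = 665/1.362e+04 = 0.04883.
Step 5 — Type: Im(Z) = -1.36e+04 ⇒ leading (phase φ = -87.2°).

PF = 0.04883 (leading, φ = -87.2°)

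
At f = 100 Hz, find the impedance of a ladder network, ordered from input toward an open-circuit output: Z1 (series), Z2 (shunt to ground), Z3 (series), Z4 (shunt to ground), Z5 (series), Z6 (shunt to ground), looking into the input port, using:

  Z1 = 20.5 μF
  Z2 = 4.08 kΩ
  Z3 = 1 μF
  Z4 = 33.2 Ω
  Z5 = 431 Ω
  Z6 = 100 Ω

Step 1 — Angular frequency: ω = 2π·f = 2π·100 = 628.3 rad/s.
Step 2 — Component impedances:
  Z1: Z = 1/(jωC) = -j/(ω·C) = 0 - j77.64 Ω
  Z2: Z = R = 4080 Ω
  Z3: Z = 1/(jωC) = -j/(ω·C) = 0 - j1592 Ω
  Z4: Z = R = 33.2 Ω
  Z5: Z = R = 431 Ω
  Z6: Z = R = 100 Ω
Step 3 — Ladder network (open output): work backward from the far end, alternating series and parallel combinations. Z_in = 558.7 - j1441 Ω = 1545∠-68.8° Ω.

Z = 558.7 - j1441 Ω = 1545∠-68.8° Ω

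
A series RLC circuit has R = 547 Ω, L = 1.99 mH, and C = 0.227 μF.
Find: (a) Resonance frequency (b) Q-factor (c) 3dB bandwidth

Step 1 — Resonance condition Im(Z)=0 gives ω₀ = 1/√(LC).
Step 2 — ω₀ = 1/√(0.00199·2.27e-07) = 4.705e+04 rad/s.
Step 3 — f₀ = ω₀/(2π) = 7488 Hz.
Step 4 — Series Q: Q = ω₀L/R = 4.705e+04·0.00199/547 = 0.1712.
Step 5 — 3dB bandwidth: Δω = ω₀/Q = 2.749e+05 rad/s; BW = Δω/(2π) = 4.375e+04 Hz.

(a) f₀ = 7488 Hz  (b) Q = 0.1712  (c) BW = 4.375e+04 Hz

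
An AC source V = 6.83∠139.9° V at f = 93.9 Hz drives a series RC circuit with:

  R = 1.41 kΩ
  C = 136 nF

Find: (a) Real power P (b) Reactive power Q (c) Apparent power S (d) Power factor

Step 1 — Angular frequency: ω = 2π·f = 2π·93.9 = 590 rad/s.
Step 2 — Component impedances:
  R: Z = R = 1410 Ω
  C: Z = 1/(jωC) = -j/(ω·C) = 0 - j1.246e+04 Ω
Step 3 — Series combination: Z_total = R + C = 1410 - j1.246e+04 Ω = 1.254e+04∠-83.5° Ω.
Step 4 — Source phasor: V = 6.83∠139.9° V = -5.224 + j4.399 V.
Step 5 — Current: I = V / Z = -0.0003954 - j0.0003745 A = 0.0005446∠-136.6° A.
Step 6 — Complex power: S = V·I* = 0.0004181 - j0.003696 VA.
Step 7 — Real power: P = Re(S) = 0.0004181 W.
Step 8 — Reactive power: Q = Im(S) = -0.003696 VAR.
Step 9 — Apparent power: |S| = 0.003719 VA.
Step 10 — Power factor: PF = P/|S| = 0.1124 (leading).

(a) P = 0.0004181 W  (b) Q = -0.003696 VAR  (c) S = 0.003719 VA  (d) PF = 0.1124 (leading)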